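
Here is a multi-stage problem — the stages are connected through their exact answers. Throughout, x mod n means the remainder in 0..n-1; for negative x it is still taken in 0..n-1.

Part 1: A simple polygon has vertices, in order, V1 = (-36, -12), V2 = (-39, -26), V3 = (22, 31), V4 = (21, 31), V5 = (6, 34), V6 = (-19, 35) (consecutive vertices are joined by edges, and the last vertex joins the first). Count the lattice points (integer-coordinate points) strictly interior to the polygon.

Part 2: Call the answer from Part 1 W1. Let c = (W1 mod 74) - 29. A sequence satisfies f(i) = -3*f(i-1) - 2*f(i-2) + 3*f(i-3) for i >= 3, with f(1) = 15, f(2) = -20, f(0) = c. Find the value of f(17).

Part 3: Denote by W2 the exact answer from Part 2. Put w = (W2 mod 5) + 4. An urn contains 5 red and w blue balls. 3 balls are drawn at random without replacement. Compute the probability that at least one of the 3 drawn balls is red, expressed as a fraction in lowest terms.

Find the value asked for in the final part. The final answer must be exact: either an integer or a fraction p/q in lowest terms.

Part 1: cross terms: (-36*-26 - -39*-12)=468, (-39*31 - 22*-26)=-637, (22*31 - 21*31)=31, (21*34 - 6*31)=528, (6*35 - -19*34)=856, (-19*-12 - -36*35)=1488; twice the area = |2734| = 2734; area = 1367; boundary points = 1 + 1 + 1 + 3 + 1 + 1 = 8; strictly interior points = area - boundary/2 + 1 = 1364; answer 1364
Part 2: W1 = 1364; c = 3; f(3) = -3*(-20) - 2*(15) + 3*(3) = 39; iterating: f(3)=39, f(4)=-32, f(5)=-42, f(6)=307, f(7)=-933, f(8)=2059, f(9)=-3390, f(10)=3253, f(11)=3198, f(12)=-26270, f(13)=82173, f(14)=-184385, f(15)=309999, f(16)=-314708, f(17)=-229029; answer -229029
Part 3: W2 = -229029; w = 5; total draws C(10,3) = 120; complement C(5,3) = 10; favorable 120 - 10 = 110; P = 11/12; answer 11/12

11/12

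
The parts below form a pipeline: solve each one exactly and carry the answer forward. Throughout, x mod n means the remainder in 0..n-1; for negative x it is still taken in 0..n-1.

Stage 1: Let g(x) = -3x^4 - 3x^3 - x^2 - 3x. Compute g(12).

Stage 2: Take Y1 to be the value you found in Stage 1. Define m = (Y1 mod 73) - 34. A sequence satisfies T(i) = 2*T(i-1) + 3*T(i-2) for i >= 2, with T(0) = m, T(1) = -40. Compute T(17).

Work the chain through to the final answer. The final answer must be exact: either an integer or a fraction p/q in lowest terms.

-1549681960

Stage 1: -3*(12)^4 - 3*(12)^3 - 1*(12)^2 - 3*(12)^1 = (-62208) + (-5184) + (-144) + (-36) = -67572; answer -67572
Stage 2: Y1 = -67572; m = -8; T(2) = 2*(-40) + 3*(-8) = -104; iterating: T(2)=-104, T(3)=-328, T(4)=-968, T(5)=-2920, T(6)=-8744, T(7)=-26248, T(8)=-78728, T(9)=-236200, T(10)=-708584, T(11)=-2125768, T(12)=-6377288, T(13)=-19131880, T(14)=-57395624, T(15)=-172186888, T(16)=-516560648, T(17)=-1549681960; answer -1549681960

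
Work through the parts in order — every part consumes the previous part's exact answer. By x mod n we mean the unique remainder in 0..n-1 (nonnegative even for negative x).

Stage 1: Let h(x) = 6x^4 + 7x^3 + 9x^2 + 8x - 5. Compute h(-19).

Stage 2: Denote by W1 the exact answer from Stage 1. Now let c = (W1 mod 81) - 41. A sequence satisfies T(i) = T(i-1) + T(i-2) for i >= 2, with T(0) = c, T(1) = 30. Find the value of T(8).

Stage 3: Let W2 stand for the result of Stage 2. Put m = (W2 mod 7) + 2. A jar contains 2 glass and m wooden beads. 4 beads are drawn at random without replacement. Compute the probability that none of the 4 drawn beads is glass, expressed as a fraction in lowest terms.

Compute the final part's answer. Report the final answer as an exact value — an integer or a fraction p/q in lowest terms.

1/15

Stage 1: 6*(-19)^4 + 7*(-19)^3 + 9*(-19)^2 + 8*(-19)^1 - 5 = (781926) + (-48013) + (3249) + (-152) + (-5) = 737005; answer 737005
Stage 2: W1 = 737005; c = 26; T(2) = 1*(30) + 1*(26) = 56; iterating: T(2)=56, T(3)=86, T(4)=142, T(5)=228, T(6)=370, T(7)=598, T(8)=968; answer 968
Stage 3: W2 = 968; m = 4; total draws C(6,4) = 15; favorable C(4,4) = 1; P = 1/15; answer 1/15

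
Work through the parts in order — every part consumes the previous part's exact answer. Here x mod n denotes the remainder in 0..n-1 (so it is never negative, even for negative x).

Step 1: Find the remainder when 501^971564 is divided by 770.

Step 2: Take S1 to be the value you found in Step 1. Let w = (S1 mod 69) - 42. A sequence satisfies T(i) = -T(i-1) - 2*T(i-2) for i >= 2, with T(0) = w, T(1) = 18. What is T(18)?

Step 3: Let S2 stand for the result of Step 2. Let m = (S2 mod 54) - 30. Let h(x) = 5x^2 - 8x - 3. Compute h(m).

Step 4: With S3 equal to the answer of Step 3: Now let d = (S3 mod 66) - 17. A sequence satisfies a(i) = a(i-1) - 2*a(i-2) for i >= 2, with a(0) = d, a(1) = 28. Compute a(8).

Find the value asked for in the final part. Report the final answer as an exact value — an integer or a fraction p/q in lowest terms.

Step 1: squarings mod 770: 501^1=501, 501^2=751, 501^4=361, 501^8=191, 501^16=291, 501^32=751, 501^64=361, 501^128=191, 501^256=291, 501^512=751, 501^1024=361, 501^2048=191, 501^4096=291, 501^8192=751, 501^16384=361, 501^32768=191, 501^65536=291, 501^131072=751, 501^262144=361, 501^524288=191; 501^971564 = 501^4 * 501^8 * 501^32 * 501^256 * 501^512 * 501^4096 * 501^16384 * 501^32768 * 501^131072 * 501^262144 * 501^524288 = 471 (mod 770); answer 471
Step 2: S1 = 471; w = 15; T(2) = -1*(18) - 2*(15) = -48; iterating: T(2)=-48, T(3)=12, T(4)=84, T(5)=-108, T(6)=-60, T(7)=276, T(8)=-156, T(9)=-396, T(10)=708, T(11)=84, T(12)=-1500, T(13)=1332, T(14)=1668, T(15)=-4332, T(16)=996, T(17)=7668, T(18)=-9660; answer -9660
Step 3: S2 = -9660; m = -24; 5*(-24)^2 - 8*(-24)^1 - 3 = (2880) + (192) + (-3) = 3069; answer 3069
Step 4: S3 = 3069; d = 16; a(2) = 1*(28) - 2*(16) = -4; iterating: a(2)=-4, a(3)=-60, a(4)=-52, a(5)=68, a(6)=172, a(7)=36, a(8)=-308; answer -308

-308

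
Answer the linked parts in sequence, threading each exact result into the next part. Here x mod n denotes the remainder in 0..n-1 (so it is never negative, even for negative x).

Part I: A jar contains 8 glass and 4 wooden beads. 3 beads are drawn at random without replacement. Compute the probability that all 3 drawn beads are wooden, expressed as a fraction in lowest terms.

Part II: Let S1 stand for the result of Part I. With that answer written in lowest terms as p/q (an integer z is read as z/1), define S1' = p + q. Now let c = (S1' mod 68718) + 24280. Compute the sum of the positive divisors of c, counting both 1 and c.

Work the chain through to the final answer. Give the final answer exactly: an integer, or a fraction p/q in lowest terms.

73749

Part I: total draws C(12,3) = 220; favorable C(4,3) = 4; P = 1/55; answer 1/55
Part II: S1 = 1/55; threaded value p + q = 56; c = 24336; 24336 = 2^4 * 3^2 * 13^2; sigma = (1 + 2 + 4 + 8 + 16) * (1 + 3 + 9) * (1 + 13 + 169) = 31 * 13 * 183 = 73749; answer 73749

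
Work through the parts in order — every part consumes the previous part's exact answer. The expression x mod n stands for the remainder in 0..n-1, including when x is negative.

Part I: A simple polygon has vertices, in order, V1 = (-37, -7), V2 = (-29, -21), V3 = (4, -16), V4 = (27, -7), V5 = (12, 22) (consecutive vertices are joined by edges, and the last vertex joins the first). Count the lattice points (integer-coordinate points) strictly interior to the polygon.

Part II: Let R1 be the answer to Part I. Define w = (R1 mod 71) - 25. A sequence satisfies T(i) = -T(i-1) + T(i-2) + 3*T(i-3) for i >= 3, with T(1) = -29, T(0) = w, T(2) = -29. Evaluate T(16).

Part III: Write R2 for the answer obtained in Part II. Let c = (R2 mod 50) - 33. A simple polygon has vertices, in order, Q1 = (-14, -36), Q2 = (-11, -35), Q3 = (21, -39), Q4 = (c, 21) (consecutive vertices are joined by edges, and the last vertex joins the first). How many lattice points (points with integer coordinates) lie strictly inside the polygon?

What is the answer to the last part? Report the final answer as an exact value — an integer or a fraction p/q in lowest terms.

966

Part I: cross terms: (-37*-21 - -29*-7)=574, (-29*-16 - 4*-21)=548, (4*-7 - 27*-16)=404, (27*22 - 12*-7)=678, (12*-7 - -37*22)=730; twice the area = |2934| = 2934; area = 1467; boundary points = 2 + 1 + 1 + 1 + 1 = 6; strictly interior points = area - boundary/2 + 1 = 1465; answer 1465
Part II: R1 = 1465; w = 20; T(3) = -1*(-29) + 1*(-29) + 3*(20) = 60; iterating: T(3)=60, T(4)=-176, T(5)=149, T(6)=-145, T(7)=-234, T(8)=536, T(9)=-1205, T(10)=1039, T(11)=-636, T(12)=-1940, T(13)=4421, T(14)=-8269, T(15)=6870, T(16)=-1876; answer -1876
Part III: R2 = -1876; c = -9; cross terms: (-14*-35 - -11*-36)=94, (-11*-39 - 21*-35)=1164, (21*21 - -9*-39)=90, (-9*-36 - -14*21)=618; twice the area = |1966| = 1966; area = 983; boundary points = 1 + 4 + 30 + 1 = 36; strictly interior points = area - boundary/2 + 1 = 966; answer 966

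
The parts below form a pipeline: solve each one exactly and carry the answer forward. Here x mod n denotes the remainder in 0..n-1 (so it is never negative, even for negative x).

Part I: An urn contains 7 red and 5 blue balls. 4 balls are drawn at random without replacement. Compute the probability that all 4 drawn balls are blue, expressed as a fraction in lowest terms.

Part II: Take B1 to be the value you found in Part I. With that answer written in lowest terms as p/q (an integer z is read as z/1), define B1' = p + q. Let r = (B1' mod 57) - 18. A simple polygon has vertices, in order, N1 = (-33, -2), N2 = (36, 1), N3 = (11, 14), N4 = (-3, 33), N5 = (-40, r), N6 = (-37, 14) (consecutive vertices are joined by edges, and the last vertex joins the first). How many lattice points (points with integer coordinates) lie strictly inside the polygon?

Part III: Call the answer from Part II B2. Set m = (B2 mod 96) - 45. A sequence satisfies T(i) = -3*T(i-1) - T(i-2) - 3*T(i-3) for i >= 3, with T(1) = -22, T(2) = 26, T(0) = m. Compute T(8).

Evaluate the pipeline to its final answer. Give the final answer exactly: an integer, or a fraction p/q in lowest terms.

Part I: total draws C(12,4) = 495; favorable C(5,4) = 5; P = 1/99; answer 1/99
Part II: B1 = 1/99; threaded value p + q = 100; r = 25; cross terms: (-33*1 - 36*-2)=39, (36*14 - 11*1)=493, (11*33 - -3*14)=405, (-3*25 - -40*33)=1245, (-40*14 - -37*25)=365, (-37*-2 - -33*14)=536; twice the area = |3083| = 3083; area = 3083/2; boundary points = 3 + 1 + 1 + 1 + 1 + 4 = 11; strictly interior points = area - boundary/2 + 1 = 1537; answer 1537
Part III: B2 = 1537; m = -44; T(3) = -3*(26) - 1*(-22) - 3*(-44) = 76; iterating: T(3)=76, T(4)=-188, T(5)=410, T(6)=-1270, T(7)=3964, T(8)=-11852; answer -11852

-11852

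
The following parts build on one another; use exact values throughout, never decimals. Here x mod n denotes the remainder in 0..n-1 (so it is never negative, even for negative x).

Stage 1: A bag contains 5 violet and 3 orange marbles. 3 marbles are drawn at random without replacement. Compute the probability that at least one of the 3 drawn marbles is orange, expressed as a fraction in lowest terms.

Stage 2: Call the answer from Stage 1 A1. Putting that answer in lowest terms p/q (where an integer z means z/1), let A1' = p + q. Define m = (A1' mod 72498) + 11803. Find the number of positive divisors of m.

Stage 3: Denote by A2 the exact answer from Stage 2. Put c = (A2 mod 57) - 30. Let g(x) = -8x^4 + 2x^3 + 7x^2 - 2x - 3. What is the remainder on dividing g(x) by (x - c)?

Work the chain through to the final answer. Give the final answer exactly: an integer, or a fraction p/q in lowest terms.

-3686179

Stage 1: total draws C(8,3) = 56; complement C(5,3) = 10; favorable 56 - 10 = 46; P = 23/28; answer 23/28
Stage 2: A1 = 23/28; threaded value p + q = 51; m = 11854; 11854 = 2 * 5927; number of divisors = (1+1) * (1+1) = 4; answer 4
Stage 3: A2 = 4; c = -26; remainder = value at the root: -8*(-26)^4 + 2*(-26)^3 + 7*(-26)^2 - 2*(-26)^1 - 3 = (-3655808) + (-35152) + (4732) + (52) + (-3) = -3686179; answer -3686179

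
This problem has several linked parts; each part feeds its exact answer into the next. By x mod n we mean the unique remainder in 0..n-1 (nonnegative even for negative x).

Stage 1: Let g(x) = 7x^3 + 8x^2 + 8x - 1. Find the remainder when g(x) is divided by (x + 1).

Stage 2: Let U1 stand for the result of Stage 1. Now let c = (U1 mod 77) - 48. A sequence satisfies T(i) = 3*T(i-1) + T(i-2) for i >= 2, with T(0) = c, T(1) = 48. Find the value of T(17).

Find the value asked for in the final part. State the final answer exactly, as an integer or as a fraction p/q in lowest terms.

9982477245

Stage 1: remainder = value at the root: 7*(-1)^3 + 8*(-1)^2 + 8*(-1)^1 - 1 = (-7) + (8) + (-8) + (-1) = -8; answer -8
Stage 2: U1 = -8; c = 21; T(2) = 3*(48) + 1*(21) = 165; iterating: T(2)=165, T(3)=543, T(4)=1794, T(5)=5925, T(6)=19569, T(7)=64632, T(8)=213465, T(9)=705027, T(10)=2328546, T(11)=7690665, T(12)=25400541, T(13)=83892288, T(14)=277077405, T(15)=915124503, T(16)=3022450914, T(17)=9982477245; answer 9982477245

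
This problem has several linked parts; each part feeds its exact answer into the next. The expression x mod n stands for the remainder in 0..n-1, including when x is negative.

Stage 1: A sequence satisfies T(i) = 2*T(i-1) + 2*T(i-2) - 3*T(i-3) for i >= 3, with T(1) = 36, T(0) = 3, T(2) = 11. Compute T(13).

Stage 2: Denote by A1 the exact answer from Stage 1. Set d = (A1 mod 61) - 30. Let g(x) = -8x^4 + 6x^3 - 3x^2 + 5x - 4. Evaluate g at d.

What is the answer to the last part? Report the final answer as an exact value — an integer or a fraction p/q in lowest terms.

-125536

Stage 1: T(3) = 2*(11) + 2*(36) - 3*(3) = 85; iterating: T(3)=85, T(4)=84, T(5)=305, T(6)=523, T(7)=1404, T(8)=2939, T(9)=7117, T(10)=15900, T(11)=37217, T(12)=84883, T(13)=196500; answer 196500
Stage 2: A1 = 196500; d = -11; -8*(-11)^4 + 6*(-11)^3 - 3*(-11)^2 + 5*(-11)^1 - 4 = (-117128) + (-7986) + (-363) + (-55) + (-4) = -125536; answer -125536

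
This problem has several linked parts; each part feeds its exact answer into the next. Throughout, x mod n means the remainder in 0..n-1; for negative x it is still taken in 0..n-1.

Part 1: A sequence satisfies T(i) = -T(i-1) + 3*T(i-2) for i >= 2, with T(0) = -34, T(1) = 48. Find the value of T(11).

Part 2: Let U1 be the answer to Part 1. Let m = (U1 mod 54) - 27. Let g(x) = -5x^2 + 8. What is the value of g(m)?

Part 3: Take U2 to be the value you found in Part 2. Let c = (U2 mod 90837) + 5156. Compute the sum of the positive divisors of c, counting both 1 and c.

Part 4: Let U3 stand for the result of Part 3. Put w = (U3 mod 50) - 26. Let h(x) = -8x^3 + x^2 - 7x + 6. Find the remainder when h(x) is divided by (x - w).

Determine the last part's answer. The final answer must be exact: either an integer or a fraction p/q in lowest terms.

Part 1: T(2) = -1*(48) + 3*(-34) = -150; iterating: T(2)=-150, T(3)=294, T(4)=-744, T(5)=1626, T(6)=-3858, T(7)=8736, T(8)=-20310, T(9)=46518, T(10)=-107448, T(11)=247002; answer 247002
Part 2: U1 = 247002; m = -21; -5*(-21)^2 + 8 = (-2205) + (8) = -2197; answer -2197
Part 3: U2 = -2197; c = 93796; 93796 = 2^2 * 131 * 179; sigma = (1 + 2 + 4) * (1 + 131) * (1 + 179) = 7 * 132 * 180 = 166320; answer 166320
Part 4: U3 = 166320; w = -6; remainder = value at the root: -8*(-6)^3 + 1*(-6)^2 - 7*(-6)^1 + 6 = (1728) + (36) + (42) + (6) = 1812; answer 1812

1812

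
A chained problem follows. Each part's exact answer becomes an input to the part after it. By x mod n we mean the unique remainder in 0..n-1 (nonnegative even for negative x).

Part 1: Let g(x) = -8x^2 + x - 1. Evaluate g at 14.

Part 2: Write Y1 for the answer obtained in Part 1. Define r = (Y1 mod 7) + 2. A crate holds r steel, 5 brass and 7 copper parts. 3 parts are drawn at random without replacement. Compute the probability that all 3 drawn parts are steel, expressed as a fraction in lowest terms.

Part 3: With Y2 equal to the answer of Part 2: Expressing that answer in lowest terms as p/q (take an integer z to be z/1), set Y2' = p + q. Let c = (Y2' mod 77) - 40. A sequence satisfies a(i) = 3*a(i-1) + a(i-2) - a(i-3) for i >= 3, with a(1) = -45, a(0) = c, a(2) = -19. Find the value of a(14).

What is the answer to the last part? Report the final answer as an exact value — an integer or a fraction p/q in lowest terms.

Part 1: -8*(14)^2 + 1*(14)^1 - 1 = (-1568) + (14) + (-1) = -1555; answer -1555
Part 2: Y1 = -1555; r = 8; total draws C(20,3) = 1140; favorable C(8,3) = 56; P = 14/285; answer 14/285
Part 3: Y2 = 14/285; threaded value p + q = 299; c = 28; a(3) = 3*(-19) + 1*(-45) - 1*(28) = -130; iterating: a(3)=-130, a(4)=-364, a(5)=-1203, a(6)=-3843, a(7)=-12368, a(8)=-39744, a(9)=-127757, a(10)=-410647, a(11)=-1319954, a(12)=-4242752, a(13)=-13637563, a(14)=-43835487; answer -43835487

-43835487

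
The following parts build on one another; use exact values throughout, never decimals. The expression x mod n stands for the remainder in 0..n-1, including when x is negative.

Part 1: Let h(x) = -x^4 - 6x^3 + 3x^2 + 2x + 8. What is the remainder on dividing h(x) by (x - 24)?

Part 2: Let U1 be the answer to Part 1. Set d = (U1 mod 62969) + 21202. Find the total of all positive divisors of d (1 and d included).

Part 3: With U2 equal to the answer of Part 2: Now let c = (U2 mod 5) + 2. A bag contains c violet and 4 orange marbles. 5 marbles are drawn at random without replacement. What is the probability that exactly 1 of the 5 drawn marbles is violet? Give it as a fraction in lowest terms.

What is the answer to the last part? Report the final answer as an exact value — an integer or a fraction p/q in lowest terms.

1/3

Part 1: remainder = value at the root: -1*(24)^4 - 6*(24)^3 + 3*(24)^2 + 2*(24)^1 + 8 = (-331776) + (-82944) + (1728) + (48) + (8) = -412936; answer -412936
Part 2: U1 = -412936; d = 49049; 49049 = 7^3 * 11 * 13; sigma = (1 + 7 + 49 + 343) * (1 + 11) * (1 + 13) = 400 * 12 * 14 = 67200; answer 67200
Part 3: U2 = 67200; c = 2; total draws C(6,5) = 6; favorable C(2,1)*C(4,4) = 2; P = 1/3; answer 1/3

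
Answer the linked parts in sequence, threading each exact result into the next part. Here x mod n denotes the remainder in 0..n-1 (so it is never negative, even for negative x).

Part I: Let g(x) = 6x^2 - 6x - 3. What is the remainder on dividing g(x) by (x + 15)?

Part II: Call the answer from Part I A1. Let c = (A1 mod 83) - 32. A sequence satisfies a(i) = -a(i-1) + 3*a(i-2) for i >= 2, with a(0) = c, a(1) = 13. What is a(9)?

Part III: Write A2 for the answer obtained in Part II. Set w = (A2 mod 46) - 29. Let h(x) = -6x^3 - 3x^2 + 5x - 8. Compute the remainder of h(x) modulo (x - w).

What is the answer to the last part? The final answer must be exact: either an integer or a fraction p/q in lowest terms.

Part I: remainder = value at the root: 6*(-15)^2 - 6*(-15)^1 - 3 = (1350) + (90) + (-3) = 1437; answer 1437
Part II: A1 = 1437; c = -6; a(2) = -1*(13) + 3*(-6) = -31; iterating: a(2)=-31, a(3)=70, a(4)=-163, a(5)=373, a(6)=-862, a(7)=1981, a(8)=-4567, a(9)=10510; answer 10510
Part III: A2 = 10510; w = -7; remainder = value at the root: -6*(-7)^3 - 3*(-7)^2 + 5*(-7)^1 - 8 = (2058) + (-147) + (-35) + (-8) = 1868; answer 1868

1868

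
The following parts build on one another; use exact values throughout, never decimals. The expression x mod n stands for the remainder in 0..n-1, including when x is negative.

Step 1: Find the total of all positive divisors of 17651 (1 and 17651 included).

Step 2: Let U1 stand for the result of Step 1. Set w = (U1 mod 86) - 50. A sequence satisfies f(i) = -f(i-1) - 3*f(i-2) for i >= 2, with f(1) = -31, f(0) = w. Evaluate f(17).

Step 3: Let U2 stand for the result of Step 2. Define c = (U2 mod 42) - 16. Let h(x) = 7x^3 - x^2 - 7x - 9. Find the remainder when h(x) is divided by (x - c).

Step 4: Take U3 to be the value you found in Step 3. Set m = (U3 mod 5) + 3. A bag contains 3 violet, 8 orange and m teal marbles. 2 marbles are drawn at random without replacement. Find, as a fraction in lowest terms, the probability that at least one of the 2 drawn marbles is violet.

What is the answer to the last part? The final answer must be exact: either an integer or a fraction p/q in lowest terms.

Step 1: 17651 = 19 * 929; sigma = (1 + 19) * (1 + 929) = 20 * 930 = 18600; answer 18600
Step 2: U1 = 18600; w = -26; f(2) = -1*(-31) - 3*(-26) = 109; iterating: f(2)=109, f(3)=-16, f(4)=-311, f(5)=359, f(6)=574, f(7)=-1651, f(8)=-71, f(9)=5024, f(10)=-4811, f(11)=-10261, f(12)=24694, f(13)=6089, f(14)=-80171, f(15)=61904, f(16)=178609, f(17)=-364321; answer -364321
Step 3: U2 = -364321; c = 13; remainder = value at the root: 7*(13)^3 - 1*(13)^2 - 7*(13)^1 - 9 = (15379) + (-169) + (-91) + (-9) = 15110; answer 15110
Step 4: U3 = 15110; m = 3; total draws C(14,2) = 91; complement C(11,2) = 55; favorable 91 - 55 = 36; P = 36/91; answer 36/91

36/91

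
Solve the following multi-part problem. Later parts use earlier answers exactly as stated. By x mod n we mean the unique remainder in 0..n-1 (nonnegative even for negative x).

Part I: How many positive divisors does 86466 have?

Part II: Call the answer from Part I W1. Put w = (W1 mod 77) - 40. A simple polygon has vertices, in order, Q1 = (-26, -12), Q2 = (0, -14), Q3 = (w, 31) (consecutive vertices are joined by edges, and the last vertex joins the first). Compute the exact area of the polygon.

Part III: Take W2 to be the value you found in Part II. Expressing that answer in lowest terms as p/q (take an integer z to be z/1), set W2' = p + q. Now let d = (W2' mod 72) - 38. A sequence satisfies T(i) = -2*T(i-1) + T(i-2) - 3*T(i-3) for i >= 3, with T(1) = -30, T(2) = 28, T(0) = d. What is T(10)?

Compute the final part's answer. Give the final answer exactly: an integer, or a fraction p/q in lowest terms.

Part I: 86466 = 2 * 3 * 14411; number of divisors = (1+1) * (1+1) * (1+1) = 8; answer 8
Part II: W1 = 8; w = -32; cross terms: (-26*-14 - 0*-12)=364, (0*31 - -32*-14)=-448, (-32*-12 - -26*31)=1190; twice the area = |1106| = 1106; area = 553; answer 553
Part III: W2 = 553; threaded value p + q = 554; d = 12; T(3) = -2*(28) + 1*(-30) - 3*(12) = -122; iterating: T(3)=-122, T(4)=362, T(5)=-930, T(6)=2588, T(7)=-7192, T(8)=19762, T(9)=-54480, T(10)=150298; answer 150298

150298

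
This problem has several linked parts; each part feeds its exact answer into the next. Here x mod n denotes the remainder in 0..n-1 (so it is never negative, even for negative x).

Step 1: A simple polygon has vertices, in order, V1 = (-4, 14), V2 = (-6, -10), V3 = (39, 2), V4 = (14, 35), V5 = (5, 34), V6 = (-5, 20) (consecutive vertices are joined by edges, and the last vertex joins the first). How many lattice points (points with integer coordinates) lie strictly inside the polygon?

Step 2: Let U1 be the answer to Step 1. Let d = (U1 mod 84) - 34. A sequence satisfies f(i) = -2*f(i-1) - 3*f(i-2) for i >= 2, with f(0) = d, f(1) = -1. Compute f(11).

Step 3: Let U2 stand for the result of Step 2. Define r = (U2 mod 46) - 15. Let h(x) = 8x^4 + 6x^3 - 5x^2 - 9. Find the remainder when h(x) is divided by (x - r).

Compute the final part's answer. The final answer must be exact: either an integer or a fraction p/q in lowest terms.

11475

Step 1: cross terms: (-4*-10 - -6*14)=124, (-6*2 - 39*-10)=378, (39*35 - 14*2)=1337, (14*34 - 5*35)=301, (5*20 - -5*34)=270, (-5*14 - -4*20)=10; twice the area = |2420| = 2420; area = 1210; boundary points = 2 + 3 + 1 + 1 + 2 + 1 = 10; strictly interior points = area - boundary/2 + 1 = 1206; answer 1206
Step 2: U1 = 1206; d = -4; f(2) = -2*(-1) - 3*(-4) = 14; iterating: f(2)=14, f(3)=-25, f(4)=8, f(5)=59, f(6)=-142, f(7)=107, f(8)=212, f(9)=-745, f(10)=854, f(11)=527; answer 527
Step 3: U2 = 527; r = 6; remainder = value at the root: 8*(6)^4 + 6*(6)^3 - 5*(6)^2 - 9 = (10368) + (1296) + (-180) + (-9) = 11475; answer 11475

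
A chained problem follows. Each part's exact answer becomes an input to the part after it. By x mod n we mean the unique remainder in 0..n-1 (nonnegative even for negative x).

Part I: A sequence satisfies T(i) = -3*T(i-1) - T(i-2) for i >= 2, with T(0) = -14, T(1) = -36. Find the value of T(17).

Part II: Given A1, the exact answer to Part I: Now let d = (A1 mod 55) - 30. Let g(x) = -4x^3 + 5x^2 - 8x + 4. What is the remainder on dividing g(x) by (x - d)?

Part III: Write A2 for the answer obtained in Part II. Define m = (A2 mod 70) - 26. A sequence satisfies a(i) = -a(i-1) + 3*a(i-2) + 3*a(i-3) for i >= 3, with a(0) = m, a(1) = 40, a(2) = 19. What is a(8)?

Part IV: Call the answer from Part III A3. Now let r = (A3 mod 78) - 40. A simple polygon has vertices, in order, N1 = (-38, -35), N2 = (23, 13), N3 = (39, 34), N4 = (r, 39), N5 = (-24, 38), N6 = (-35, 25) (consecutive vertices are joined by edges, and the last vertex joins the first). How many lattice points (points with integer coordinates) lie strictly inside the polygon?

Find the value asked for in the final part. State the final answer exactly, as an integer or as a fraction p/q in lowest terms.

3007

Part I: T(2) = -3*(-36) - 1*(-14) = 122; iterating: T(2)=122, T(3)=-330, T(4)=868, T(5)=-2274, T(6)=5954, T(7)=-15588, T(8)=40810, T(9)=-106842, T(10)=279716, T(11)=-732306, T(12)=1917202, T(13)=-5019300, T(14)=13140698, T(15)=-34402794, T(16)=90067684, T(17)=-235800258; answer -235800258
Part II: A1 = -235800258; d = 2; remainder = value at the root: -4*(2)^3 + 5*(2)^2 - 8*(2)^1 + 4 = (-32) + (20) + (-16) + (4) = -24; answer -24
Part III: A2 = -24; m = 20; a(3) = -1*(19) + 3*(40) + 3*(20) = 161; iterating: a(3)=161, a(4)=16, a(5)=524, a(6)=7, a(7)=1613, a(8)=-20; answer -20
Part IV: A3 = -20; r = 18; cross terms: (-38*13 - 23*-35)=311, (23*34 - 39*13)=275, (39*39 - 18*34)=909, (18*38 - -24*39)=1620, (-24*25 - -35*38)=730, (-35*-35 - -38*25)=2175; twice the area = |6020| = 6020; area = 3010; boundary points = 1 + 1 + 1 + 1 + 1 + 3 = 8; strictly interior points = area - boundary/2 + 1 = 3007; answer 3007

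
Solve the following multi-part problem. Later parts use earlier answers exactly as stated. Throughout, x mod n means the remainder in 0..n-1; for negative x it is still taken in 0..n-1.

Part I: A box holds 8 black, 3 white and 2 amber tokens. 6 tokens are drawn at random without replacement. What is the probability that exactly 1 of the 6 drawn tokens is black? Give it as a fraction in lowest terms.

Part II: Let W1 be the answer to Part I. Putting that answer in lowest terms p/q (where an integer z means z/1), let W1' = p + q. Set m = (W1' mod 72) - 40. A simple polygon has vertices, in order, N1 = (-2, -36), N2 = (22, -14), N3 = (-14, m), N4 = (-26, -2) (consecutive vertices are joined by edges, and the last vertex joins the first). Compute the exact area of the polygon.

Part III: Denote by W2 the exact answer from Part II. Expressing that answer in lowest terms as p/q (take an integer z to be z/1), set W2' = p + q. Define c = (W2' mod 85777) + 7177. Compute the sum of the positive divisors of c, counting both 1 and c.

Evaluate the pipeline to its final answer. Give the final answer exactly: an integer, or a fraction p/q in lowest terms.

13074

Part I: total draws C(13,6) = 1716; favorable C(8,1)*C(5,5) = 8; P = 2/429; answer 2/429
Part II: W1 = 2/429; threaded value p + q = 431; m = 31; cross terms: (-2*-14 - 22*-36)=820, (22*31 - -14*-14)=486, (-14*-2 - -26*31)=834, (-26*-36 - -2*-2)=932; twice the area = |3072| = 3072; area = 1536; answer 1536
Part III: W2 = 1536; threaded value p + q = 1537; c = 8714; 8714 = 2 * 4357; sigma = (1 + 2) * (1 + 4357) = 3 * 4358 = 13074; answer 13074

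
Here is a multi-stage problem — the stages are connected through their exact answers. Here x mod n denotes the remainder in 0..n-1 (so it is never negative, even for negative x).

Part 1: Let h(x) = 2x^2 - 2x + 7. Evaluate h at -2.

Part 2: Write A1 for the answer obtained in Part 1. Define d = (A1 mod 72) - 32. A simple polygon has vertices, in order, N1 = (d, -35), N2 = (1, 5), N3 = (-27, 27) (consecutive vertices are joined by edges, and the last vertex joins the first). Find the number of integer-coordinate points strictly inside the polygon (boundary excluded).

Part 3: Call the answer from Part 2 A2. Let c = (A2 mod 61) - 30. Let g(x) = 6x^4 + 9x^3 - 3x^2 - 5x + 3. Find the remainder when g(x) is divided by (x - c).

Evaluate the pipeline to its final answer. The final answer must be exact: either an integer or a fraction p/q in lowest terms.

Part 1: 2*(-2)^2 - 2*(-2)^1 + 7 = (8) + (4) + (7) = 19; answer 19
Part 2: A1 = 19; d = -13; cross terms: (-13*5 - 1*-35)=-30, (1*27 - -27*5)=162, (-27*-35 - -13*27)=1296; twice the area = |1428| = 1428; area = 714; boundary points = 2 + 2 + 2 = 6; strictly interior points = area - boundary/2 + 1 = 712; answer 712
Part 3: A2 = 712; c = 11; remainder = value at the root: 6*(11)^4 + 9*(11)^3 - 3*(11)^2 - 5*(11)^1 + 3 = (87846) + (11979) + (-363) + (-55) + (3) = 99410; answer 99410

99410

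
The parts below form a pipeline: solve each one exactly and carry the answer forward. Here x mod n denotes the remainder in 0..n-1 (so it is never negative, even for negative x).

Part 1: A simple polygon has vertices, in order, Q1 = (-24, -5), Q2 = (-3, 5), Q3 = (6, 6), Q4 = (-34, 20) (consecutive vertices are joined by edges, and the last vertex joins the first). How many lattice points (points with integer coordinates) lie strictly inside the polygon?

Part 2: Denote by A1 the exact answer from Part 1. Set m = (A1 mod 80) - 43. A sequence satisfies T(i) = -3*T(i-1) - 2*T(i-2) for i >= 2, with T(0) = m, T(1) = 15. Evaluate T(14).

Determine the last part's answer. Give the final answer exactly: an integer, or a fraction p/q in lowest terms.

-720823

Part 1: cross terms: (-24*5 - -3*-5)=-135, (-3*6 - 6*5)=-48, (6*20 - -34*6)=324, (-34*-5 - -24*20)=650; twice the area = |791| = 791; area = 791/2; boundary points = 1 + 1 + 2 + 5 = 9; strictly interior points = area - boundary/2 + 1 = 392; answer 392
Part 2: A1 = 392; m = 29; T(2) = -3*(15) - 2*(29) = -103; iterating: T(2)=-103, T(3)=279, T(4)=-631, T(5)=1335, T(6)=-2743, T(7)=5559, T(8)=-11191, T(9)=22455, T(10)=-44983, T(11)=90039, T(12)=-180151, T(13)=360375, T(14)=-720823; answer -720823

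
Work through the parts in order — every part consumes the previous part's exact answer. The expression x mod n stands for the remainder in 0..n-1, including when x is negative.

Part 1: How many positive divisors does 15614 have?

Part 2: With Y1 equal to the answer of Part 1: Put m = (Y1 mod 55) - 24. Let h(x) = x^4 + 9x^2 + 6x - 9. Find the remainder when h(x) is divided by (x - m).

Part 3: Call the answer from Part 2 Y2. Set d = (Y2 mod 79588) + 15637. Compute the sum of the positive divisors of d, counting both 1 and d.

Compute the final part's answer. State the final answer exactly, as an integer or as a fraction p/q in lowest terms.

Part 1: 15614 = 2 * 37 * 211; number of divisors = (1+1) * (1+1) * (1+1) = 8; answer 8
Part 2: Y1 = 8; m = -16; remainder = value at the root: 1*(-16)^4 + 9*(-16)^2 + 6*(-16)^1 - 9 = (65536) + (2304) + (-96) + (-9) = 67735; answer 67735
Part 3: Y2 = 67735; d = 83372; 83372 = 2^2 * 19 * 1097; sigma = (1 + 2 + 4) * (1 + 19) * (1 + 1097) = 7 * 20 * 1098 = 153720; answer 153720

153720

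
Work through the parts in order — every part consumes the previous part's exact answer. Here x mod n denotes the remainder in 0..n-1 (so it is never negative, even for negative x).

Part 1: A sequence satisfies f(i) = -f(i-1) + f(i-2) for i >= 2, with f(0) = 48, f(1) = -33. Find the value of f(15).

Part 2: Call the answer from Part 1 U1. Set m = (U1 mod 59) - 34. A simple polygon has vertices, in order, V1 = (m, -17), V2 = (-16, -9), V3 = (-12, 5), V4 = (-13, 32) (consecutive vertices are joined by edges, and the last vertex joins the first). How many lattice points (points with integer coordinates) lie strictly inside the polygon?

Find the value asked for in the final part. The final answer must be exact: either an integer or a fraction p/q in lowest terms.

292

Part 1: f(2) = -1*(-33) + 1*(48) = 81; iterating: f(2)=81, f(3)=-114, f(4)=195, f(5)=-309, f(6)=504, f(7)=-813, f(8)=1317, f(9)=-2130, f(10)=3447, f(11)=-5577, f(12)=9024, f(13)=-14601, f(14)=23625, f(15)=-38226; answer -38226
Part 2: U1 = -38226; m = -28; cross terms: (-28*-9 - -16*-17)=-20, (-16*5 - -12*-9)=-188, (-12*32 - -13*5)=-319, (-13*-17 - -28*32)=1117; twice the area = |590| = 590; area = 295; boundary points = 4 + 2 + 1 + 1 = 8; strictly interior points = area - boundary/2 + 1 = 292; answer 292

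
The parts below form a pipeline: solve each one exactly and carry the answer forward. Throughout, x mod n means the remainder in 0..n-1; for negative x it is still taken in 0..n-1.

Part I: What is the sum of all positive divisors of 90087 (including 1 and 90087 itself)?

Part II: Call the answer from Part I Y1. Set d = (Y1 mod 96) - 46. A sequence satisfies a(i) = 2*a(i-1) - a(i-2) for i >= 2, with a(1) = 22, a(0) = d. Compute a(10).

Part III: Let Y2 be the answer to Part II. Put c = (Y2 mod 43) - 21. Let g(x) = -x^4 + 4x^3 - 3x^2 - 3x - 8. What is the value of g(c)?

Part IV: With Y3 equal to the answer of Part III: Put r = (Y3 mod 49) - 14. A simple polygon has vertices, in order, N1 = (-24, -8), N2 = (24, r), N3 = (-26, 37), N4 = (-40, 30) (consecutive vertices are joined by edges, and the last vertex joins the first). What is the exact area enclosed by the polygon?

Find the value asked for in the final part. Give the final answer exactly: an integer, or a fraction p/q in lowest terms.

1428

Part I: 90087 = 3 * 30029; sigma = (1 + 3) * (1 + 30029) = 4 * 30030 = 120120; answer 120120
Part II: Y1 = 120120; d = -22; a(2) = 2*(22) - 1*(-22) = 66; iterating: a(2)=66, a(3)=110, a(4)=154, a(5)=198, a(6)=242, a(7)=286, a(8)=330, a(9)=374, a(10)=418; answer 418
Part III: Y2 = 418; c = 10; -1*(10)^4 + 4*(10)^3 - 3*(10)^2 - 3*(10)^1 - 8 = (-10000) + (4000) + (-300) + (-30) + (-8) = -6338; answer -6338
Part IV: Y3 = -6338; r = 18; cross terms: (-24*18 - 24*-8)=-240, (24*37 - -26*18)=1356, (-26*30 - -40*37)=700, (-40*-8 - -24*30)=1040; twice the area = |2856| = 2856; area = 1428; answer 1428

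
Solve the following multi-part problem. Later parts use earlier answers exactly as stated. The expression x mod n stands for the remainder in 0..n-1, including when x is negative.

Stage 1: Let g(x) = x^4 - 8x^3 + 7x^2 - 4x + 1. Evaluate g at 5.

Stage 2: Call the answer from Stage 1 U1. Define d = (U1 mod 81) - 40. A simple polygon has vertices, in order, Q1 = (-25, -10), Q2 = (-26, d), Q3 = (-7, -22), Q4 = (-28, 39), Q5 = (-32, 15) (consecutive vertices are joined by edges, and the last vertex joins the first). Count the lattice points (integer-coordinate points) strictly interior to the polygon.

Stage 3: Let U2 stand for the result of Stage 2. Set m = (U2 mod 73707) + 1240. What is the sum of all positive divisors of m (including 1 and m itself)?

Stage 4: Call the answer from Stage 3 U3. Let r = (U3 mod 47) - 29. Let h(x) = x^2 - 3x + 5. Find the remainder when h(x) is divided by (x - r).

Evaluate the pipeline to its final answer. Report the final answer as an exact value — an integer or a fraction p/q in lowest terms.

275

Stage 1: 1*(5)^4 - 8*(5)^3 + 7*(5)^2 - 4*(5)^1 + 1 = (625) + (-1000) + (175) + (-20) + (1) = -219; answer -219
Stage 2: U1 = -219; d = -16; cross terms: (-25*-16 - -26*-10)=140, (-26*-22 - -7*-16)=460, (-7*39 - -28*-22)=-889, (-28*15 - -32*39)=828, (-32*-10 - -25*15)=695; twice the area = |1234| = 1234; area = 617; boundary points = 1 + 1 + 1 + 4 + 1 = 8; strictly interior points = area - boundary/2 + 1 = 614; answer 614
Stage 3: U2 = 614; m = 1854; 1854 = 2 * 3^2 * 103; sigma = (1 + 2) * (1 + 3 + 9) * (1 + 103) = 3 * 13 * 104 = 4056; answer 4056
Stage 4: U3 = 4056; r = -15; remainder = value at the root: 1*(-15)^2 - 3*(-15)^1 + 5 = (225) + (45) + (5) = 275; answer 275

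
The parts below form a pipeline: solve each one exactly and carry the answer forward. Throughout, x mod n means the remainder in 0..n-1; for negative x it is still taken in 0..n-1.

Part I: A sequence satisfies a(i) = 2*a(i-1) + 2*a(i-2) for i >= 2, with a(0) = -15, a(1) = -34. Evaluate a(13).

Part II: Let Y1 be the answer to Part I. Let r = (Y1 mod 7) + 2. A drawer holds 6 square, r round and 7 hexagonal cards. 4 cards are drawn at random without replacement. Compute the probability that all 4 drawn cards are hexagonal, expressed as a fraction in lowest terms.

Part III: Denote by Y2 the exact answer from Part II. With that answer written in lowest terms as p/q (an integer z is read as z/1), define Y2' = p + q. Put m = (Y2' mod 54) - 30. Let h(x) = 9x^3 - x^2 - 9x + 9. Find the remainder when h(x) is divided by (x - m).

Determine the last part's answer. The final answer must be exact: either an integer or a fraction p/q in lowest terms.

-3064

Part I: a(2) = 2*(-34) + 2*(-15) = -98; iterating: a(2)=-98, a(3)=-264, a(4)=-724, a(5)=-1976, a(6)=-5400, a(7)=-14752, a(8)=-40304, a(9)=-110112, a(10)=-300832, a(11)=-821888, a(12)=-2245440, a(13)=-6134656; answer -6134656
Part II: Y1 = -6134656; r = 6; total draws C(19,4) = 3876; favorable C(7,4) = 35; P = 35/3876; answer 35/3876
Part III: Y2 = 35/3876; threaded value p + q = 3911; m = -7; remainder = value at the root: 9*(-7)^3 - 1*(-7)^2 - 9*(-7)^1 + 9 = (-3087) + (-49) + (63) + (9) = -3064; answer -3064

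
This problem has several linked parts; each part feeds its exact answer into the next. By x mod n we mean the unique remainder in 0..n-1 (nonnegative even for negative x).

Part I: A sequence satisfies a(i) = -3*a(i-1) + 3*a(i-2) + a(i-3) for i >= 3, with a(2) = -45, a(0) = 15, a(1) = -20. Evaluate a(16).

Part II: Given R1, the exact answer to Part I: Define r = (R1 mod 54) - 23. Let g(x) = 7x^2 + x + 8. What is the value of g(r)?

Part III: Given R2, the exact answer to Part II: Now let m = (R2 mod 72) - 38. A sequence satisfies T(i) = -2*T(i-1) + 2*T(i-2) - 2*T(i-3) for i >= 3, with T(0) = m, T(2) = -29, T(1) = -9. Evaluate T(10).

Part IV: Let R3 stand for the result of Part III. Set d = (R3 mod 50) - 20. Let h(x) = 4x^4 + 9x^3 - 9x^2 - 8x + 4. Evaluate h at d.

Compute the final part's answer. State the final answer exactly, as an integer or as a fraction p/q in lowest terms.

20356

Part I: a(3) = -3*(-45) + 3*(-20) + 1*(15) = 90; iterating: a(3)=90, a(4)=-425, a(5)=1500, a(6)=-5685, a(7)=21130, a(8)=-78945, a(9)=294540, a(10)=-1099325, a(11)=4102650, a(12)=-15311385, a(13)=57142780, a(14)=-213259845, a(15)=795896490, a(16)=-2970326225; answer -2970326225
Part II: R1 = -2970326225; r = 20; 7*(20)^2 + 1*(20)^1 + 8 = (2800) + (20) + (8) = 2828; answer 2828
Part III: R2 = 2828; m = -18; T(3) = -2*(-29) + 2*(-9) - 2*(-18) = 76; iterating: T(3)=76, T(4)=-192, T(5)=594, T(6)=-1724, T(7)=5020, T(8)=-14676, T(9)=42840, T(10)=-125072; answer -125072
Part IV: R3 = -125072; d = 8; 4*(8)^4 + 9*(8)^3 - 9*(8)^2 - 8*(8)^1 + 4 = (16384) + (4608) + (-576) + (-64) + (4) = 20356; answer 20356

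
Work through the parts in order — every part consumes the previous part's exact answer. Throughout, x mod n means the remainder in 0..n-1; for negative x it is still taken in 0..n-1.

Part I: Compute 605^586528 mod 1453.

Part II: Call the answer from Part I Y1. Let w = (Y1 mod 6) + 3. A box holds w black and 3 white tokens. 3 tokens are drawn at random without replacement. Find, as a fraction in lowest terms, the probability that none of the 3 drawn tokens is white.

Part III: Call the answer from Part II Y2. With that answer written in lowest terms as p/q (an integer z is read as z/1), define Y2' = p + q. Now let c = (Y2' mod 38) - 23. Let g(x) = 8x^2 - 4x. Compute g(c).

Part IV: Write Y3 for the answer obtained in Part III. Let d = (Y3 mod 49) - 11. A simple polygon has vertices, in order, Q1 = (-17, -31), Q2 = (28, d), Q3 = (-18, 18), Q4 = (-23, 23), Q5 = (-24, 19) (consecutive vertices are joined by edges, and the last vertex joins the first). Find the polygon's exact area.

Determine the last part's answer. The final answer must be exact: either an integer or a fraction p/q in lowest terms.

Part I: squarings mod 1453: 605^1=605, 605^2=1322, 605^4=1178, 605^8=69, 605^16=402, 605^32=321, 605^64=1331, 605^128=354, 605^256=358, 605^512=300, 605^1024=1367, 605^2048=131, 605^4096=1178, 605^8192=69, 605^16384=402, 605^32768=321, 605^65536=1331, 605^131072=354, 605^262144=358, 605^524288=300; 605^586528 = 605^32 * 605^256 * 605^512 * 605^4096 * 605^8192 * 605^16384 * 605^32768 * 605^524288 = 69 (mod 1453); answer 69
Part II: Y1 = 69; w = 6; total draws C(9,3) = 84; favorable C(6,3) = 20; P = 5/21; answer 5/21
Part III: Y2 = 5/21; threaded value p + q = 26; c = 3; 8*(3)^2 - 4*(3)^1 = (72) + (-12) = 60; answer 60
Part IV: Y3 = 60; d = 0; cross terms: (-17*0 - 28*-31)=868, (28*18 - -18*0)=504, (-18*23 - -23*18)=0, (-23*19 - -24*23)=115, (-24*-31 - -17*19)=1067; twice the area = |2554| = 2554; area = 1277; answer 1277

1277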